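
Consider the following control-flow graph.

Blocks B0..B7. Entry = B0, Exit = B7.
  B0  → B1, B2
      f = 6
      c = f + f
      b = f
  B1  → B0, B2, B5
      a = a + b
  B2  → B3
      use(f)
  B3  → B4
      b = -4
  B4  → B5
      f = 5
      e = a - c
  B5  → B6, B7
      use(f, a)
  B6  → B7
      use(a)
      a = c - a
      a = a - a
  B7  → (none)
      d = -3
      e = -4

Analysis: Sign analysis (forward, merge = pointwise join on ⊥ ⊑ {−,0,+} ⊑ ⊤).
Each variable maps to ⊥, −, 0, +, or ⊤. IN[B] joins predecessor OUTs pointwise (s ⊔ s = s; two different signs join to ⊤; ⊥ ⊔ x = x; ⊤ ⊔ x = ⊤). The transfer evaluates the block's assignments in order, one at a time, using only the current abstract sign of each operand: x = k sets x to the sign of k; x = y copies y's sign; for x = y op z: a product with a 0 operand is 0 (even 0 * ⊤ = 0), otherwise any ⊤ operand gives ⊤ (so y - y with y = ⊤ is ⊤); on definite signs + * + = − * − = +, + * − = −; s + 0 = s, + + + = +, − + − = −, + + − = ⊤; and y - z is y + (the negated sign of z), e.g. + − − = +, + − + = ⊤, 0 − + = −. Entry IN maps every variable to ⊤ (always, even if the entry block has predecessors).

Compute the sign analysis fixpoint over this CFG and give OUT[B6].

Fixpoint table:
  B0: | IN=(all ⊤) | OUT={b:+, c:+, f:+; rest ⊤}
  B1: | IN={b:+, c:+, f:+; rest ⊤} | OUT={b:+, c:+, f:+; rest ⊤}
  B2: | IN={b:+, c:+, f:+; rest ⊤} | OUT={b:+, c:+, f:+; rest ⊤}
  B3: | IN={b:+, c:+, f:+; rest ⊤} | OUT={b:-, c:+, f:+; rest ⊤}
  B4: | IN={b:-, c:+, f:+; rest ⊤} | OUT={b:-, c:+, f:+; rest ⊤}
  B5: | IN={c:+, f:+; rest ⊤} | OUT={c:+, f:+; rest ⊤}
  B6: | IN={c:+, f:+; rest ⊤} | OUT={c:+, f:+; rest ⊤}
  B7: | IN={c:+, f:+; rest ⊤} | OUT={c:+, d:-, e:-, f:+; rest ⊤}

Merge at B6: IN[B6] = OUT[B5] = {a: ⊤, b: ⊤, c: +, d: ⊤, e: ⊤, f: +}
Applying B6's transfer function to that IN value gives OUT[B6] (row B6 above).

Answer: {a: ⊤, b: ⊤, c: +, d: ⊤, e: ⊤, f: +}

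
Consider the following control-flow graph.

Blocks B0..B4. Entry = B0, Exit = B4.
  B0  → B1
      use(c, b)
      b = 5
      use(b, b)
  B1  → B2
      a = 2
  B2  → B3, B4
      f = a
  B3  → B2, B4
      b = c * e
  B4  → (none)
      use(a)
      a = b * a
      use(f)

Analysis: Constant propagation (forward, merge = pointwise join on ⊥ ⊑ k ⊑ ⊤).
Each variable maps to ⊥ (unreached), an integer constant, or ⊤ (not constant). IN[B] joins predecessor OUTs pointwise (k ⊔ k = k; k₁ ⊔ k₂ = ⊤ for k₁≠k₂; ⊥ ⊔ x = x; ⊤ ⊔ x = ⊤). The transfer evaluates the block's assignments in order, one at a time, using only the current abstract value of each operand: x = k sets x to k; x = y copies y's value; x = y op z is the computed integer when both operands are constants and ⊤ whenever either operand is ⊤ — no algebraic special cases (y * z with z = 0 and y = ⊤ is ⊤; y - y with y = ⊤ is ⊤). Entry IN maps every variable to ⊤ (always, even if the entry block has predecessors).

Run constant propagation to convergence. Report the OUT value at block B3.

Answer: {a: 2, b: ⊤, c: ⊤, d: ⊤, e: ⊤, f: 2}

Derivation:
Per-block solution:
  B0:   IN=(all ⊤)   OUT={b:5; rest ⊤}
  B1:   IN={b:5; rest ⊤}   OUT={a:2, b:5; rest ⊤}
  B2:   IN={a:2; rest ⊤}   OUT={a:2, f:2; rest ⊤}
  B3:   IN={a:2, f:2; rest ⊤}   OUT={a:2, f:2; rest ⊤}
  B4:   IN={a:2, f:2; rest ⊤}   OUT={f:2; rest ⊤}

Merge at B3: IN[B3] = OUT[B2] = {a: 2, b: ⊤, c: ⊤, d: ⊤, e: ⊤, f: 2}
Applying B3's transfer function to that IN value gives OUT[B3] (row B3 above).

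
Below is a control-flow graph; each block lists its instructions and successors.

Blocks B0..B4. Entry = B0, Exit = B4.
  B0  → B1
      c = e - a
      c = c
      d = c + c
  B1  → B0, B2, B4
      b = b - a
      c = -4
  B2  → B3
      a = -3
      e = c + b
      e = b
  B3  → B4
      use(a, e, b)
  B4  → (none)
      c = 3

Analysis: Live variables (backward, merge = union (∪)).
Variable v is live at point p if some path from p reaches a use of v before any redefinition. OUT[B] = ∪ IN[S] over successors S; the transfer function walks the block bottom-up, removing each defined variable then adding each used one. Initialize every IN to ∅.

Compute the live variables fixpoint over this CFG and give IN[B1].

Per-block solution:
  B0: | IN={a, b, e} | OUT={a, b, e}
  B1: | IN={a, b, e} | OUT={a, b, c, e}
  B2: | IN={b, c} | OUT={a, b, e}
  B3: | IN={a, b, e} | OUT={}
  B4: | IN={} | OUT={}

Merge at B1: OUT[B1] = IN[B0] ⊔ IN[B2] ⊔ IN[B4] = {a, b, c, e}
Applying B1's transfer function to that OUT value gives IN[B1] (row B1 above).

Answer: {a, b, e}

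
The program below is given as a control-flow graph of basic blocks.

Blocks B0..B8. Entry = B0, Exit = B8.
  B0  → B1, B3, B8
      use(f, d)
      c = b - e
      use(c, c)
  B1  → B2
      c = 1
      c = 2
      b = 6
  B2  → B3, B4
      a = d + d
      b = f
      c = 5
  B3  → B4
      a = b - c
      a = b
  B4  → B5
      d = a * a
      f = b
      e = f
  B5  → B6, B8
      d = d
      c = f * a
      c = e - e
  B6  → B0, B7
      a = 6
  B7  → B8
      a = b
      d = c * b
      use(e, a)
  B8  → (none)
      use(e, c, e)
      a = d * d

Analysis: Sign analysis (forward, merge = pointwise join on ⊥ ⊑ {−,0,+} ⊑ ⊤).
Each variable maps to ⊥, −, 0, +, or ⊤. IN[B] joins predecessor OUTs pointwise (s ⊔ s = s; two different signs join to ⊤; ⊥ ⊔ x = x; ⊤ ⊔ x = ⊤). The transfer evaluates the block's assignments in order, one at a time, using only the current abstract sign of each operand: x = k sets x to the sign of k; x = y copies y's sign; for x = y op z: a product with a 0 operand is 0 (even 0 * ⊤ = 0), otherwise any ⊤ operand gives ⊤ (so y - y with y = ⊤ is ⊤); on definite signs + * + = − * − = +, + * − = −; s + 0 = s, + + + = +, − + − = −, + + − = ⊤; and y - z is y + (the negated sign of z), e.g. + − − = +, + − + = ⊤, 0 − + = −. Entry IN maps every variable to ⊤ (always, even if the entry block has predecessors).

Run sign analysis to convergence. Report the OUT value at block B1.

Converged values:
  B0:   IN=(all ⊤)   OUT=(all ⊤)
  B1:   IN=(all ⊤)   OUT={b:+, c:+; rest ⊤}
  B2:   IN={b:+, c:+; rest ⊤}   OUT={c:+; rest ⊤}
  B3:   IN=(all ⊤)   OUT=(all ⊤)
  B4:   IN=(all ⊤)   OUT=(all ⊤)
  B5:   IN=(all ⊤)   OUT=(all ⊤)
  B6:   IN=(all ⊤)   OUT={a:+; rest ⊤}
  B7:   IN={a:+; rest ⊤}   OUT=(all ⊤)
  B8:   IN=(all ⊤)   OUT=(all ⊤)

Merge at B1: IN[B1] = OUT[B0] = {a: ⊤, b: ⊤, c: ⊤, d: ⊤, e: ⊤, f: ⊤}
Applying B1's transfer function to that IN value gives OUT[B1] (row B1 above).

Answer: {a: ⊤, b: +, c: +, d: ⊤, e: ⊤, f: ⊤}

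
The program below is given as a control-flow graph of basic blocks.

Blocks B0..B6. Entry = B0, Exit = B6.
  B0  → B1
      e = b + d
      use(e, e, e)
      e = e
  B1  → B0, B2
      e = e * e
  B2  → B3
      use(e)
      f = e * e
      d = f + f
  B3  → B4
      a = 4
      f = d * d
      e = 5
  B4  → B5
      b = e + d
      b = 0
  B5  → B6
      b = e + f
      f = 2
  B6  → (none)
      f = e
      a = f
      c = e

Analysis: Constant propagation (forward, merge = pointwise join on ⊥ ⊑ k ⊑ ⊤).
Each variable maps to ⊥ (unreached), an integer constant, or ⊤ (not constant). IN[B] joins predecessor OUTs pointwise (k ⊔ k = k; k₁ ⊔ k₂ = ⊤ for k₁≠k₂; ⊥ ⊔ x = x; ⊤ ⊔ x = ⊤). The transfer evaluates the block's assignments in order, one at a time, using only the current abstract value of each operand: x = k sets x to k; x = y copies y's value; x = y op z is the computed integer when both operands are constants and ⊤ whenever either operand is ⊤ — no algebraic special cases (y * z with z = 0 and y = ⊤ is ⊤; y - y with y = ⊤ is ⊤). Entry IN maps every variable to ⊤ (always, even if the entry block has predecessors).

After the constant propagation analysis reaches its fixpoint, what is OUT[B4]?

Answer: {a: 4, b: 0, c: ⊤, d: ⊤, e: 5, f: ⊤}

Derivation:
Per-block solution:
  B0: | IN=(all ⊤) | OUT=(all ⊤)
  B1: | IN=(all ⊤) | OUT=(all ⊤)
  B2: | IN=(all ⊤) | OUT=(all ⊤)
  B3: | IN=(all ⊤) | OUT={a:4, e:5; rest ⊤}
  B4: | IN={a:4, e:5; rest ⊤} | OUT={a:4, b:0, e:5; rest ⊤}
  B5: | IN={a:4, b:0, e:5; rest ⊤} | OUT={a:4, e:5, f:2; rest ⊤}
  B6: | IN={a:4, e:5, f:2; rest ⊤} | OUT={a:5, c:5, e:5, f:5; rest ⊤}

Merge at B4: IN[B4] = OUT[B3] = {a: 4, b: ⊤, c: ⊤, d: ⊤, e: 5, f: ⊤}
Applying B4's transfer function to that IN value gives OUT[B4] (row B4 above).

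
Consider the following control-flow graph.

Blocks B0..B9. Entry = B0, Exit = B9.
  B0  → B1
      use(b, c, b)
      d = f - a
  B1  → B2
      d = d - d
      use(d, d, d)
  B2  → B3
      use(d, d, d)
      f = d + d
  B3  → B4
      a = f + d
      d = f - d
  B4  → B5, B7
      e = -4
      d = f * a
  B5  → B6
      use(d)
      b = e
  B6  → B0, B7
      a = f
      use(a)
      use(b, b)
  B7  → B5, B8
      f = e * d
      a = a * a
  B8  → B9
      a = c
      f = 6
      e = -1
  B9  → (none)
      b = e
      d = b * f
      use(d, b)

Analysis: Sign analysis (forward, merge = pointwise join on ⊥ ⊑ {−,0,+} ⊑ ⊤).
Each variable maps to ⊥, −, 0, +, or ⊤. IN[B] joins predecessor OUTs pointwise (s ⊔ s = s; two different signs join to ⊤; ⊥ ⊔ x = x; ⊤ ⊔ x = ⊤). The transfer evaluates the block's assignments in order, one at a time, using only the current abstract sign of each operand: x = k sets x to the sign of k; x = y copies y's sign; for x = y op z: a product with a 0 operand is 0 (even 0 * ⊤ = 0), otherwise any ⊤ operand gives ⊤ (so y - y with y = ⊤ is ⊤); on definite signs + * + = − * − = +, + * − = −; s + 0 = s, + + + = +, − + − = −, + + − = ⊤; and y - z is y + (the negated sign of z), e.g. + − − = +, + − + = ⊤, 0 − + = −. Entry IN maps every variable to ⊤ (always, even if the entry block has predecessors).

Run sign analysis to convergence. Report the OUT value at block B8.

Answer: {a: ⊤, b: ⊤, c: ⊤, d: ⊤, e: -, f: +}

Working:
Per-block solution:
  B0: | IN=(all ⊤) | OUT=(all ⊤)
  B1: | IN=(all ⊤) | OUT=(all ⊤)
  B2: | IN=(all ⊤) | OUT=(all ⊤)
  B3: | IN=(all ⊤) | OUT=(all ⊤)
  B4: | IN=(all ⊤) | OUT={e:-; rest ⊤}
  B5: | IN={e:-; rest ⊤} | OUT={b:-, e:-; rest ⊤}
  B6: | IN={b:-, e:-; rest ⊤} | OUT={b:-, e:-; rest ⊤}
  B7: | IN={e:-; rest ⊤} | OUT={e:-; rest ⊤}
  B8: | IN={e:-; rest ⊤} | OUT={e:-, f:+; rest ⊤}
  B9: | IN={e:-, f:+; rest ⊤} | OUT={b:-, d:-, e:-, f:+; rest ⊤}

Merge at B8: IN[B8] = OUT[B7] = {a: ⊤, b: ⊤, c: ⊤, d: ⊤, e: -, f: ⊤}
Applying B8's transfer function to that IN value gives OUT[B8] (row B8 above).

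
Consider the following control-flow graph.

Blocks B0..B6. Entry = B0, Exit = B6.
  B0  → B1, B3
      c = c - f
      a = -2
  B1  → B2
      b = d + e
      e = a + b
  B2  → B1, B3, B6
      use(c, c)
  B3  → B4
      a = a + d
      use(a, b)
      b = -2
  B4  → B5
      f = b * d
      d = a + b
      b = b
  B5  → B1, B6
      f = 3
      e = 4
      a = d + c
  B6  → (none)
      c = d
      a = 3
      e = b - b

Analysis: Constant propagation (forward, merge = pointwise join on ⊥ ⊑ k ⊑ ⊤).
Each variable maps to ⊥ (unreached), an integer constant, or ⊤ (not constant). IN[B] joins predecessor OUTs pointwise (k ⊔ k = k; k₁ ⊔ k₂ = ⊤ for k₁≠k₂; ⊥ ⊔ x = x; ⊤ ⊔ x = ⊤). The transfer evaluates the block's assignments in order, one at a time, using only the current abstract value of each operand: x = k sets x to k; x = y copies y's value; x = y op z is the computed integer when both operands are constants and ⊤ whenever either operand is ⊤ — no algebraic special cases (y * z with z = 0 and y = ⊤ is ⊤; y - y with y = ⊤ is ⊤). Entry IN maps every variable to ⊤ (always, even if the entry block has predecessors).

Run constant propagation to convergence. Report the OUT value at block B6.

Converged values:
  B0:   IN=(all ⊤)   OUT={a:-2; rest ⊤}
  B1:   IN=(all ⊤)   OUT=(all ⊤)
  B2:   IN=(all ⊤)   OUT=(all ⊤)
  B3:   IN=(all ⊤)   OUT={b:-2; rest ⊤}
  B4:   IN={b:-2; rest ⊤}   OUT={b:-2; rest ⊤}
  B5:   IN={b:-2; rest ⊤}   OUT={b:-2, e:4, f:3; rest ⊤}
  B6:   IN=(all ⊤)   OUT={a:3; rest ⊤}

Merge at B6: IN[B6] = OUT[B2] ⊔ OUT[B5] = {a: ⊤, b: ⊤, c: ⊤, d: ⊤, e: ⊤, f: ⊤}
Applying B6's transfer function to that IN value gives OUT[B6] (row B6 above).

Answer: {a: 3, b: ⊤, c: ⊤, d: ⊤, e: ⊤, f: ⊤}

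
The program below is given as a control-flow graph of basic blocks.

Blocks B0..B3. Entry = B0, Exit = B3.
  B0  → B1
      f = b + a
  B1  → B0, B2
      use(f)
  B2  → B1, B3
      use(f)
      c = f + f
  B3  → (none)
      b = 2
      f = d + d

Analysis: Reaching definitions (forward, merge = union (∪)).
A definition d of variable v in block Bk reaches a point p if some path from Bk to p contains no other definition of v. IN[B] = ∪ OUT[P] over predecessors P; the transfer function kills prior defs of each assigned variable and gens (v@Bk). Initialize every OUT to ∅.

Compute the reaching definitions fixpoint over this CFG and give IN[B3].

Answer: {c@B2, f@B0}

Trace:
Per-block solution:
  B0:   IN={c@B2, f@B0}   OUT={c@B2, f@B0}
  B1:   IN={c@B2, f@B0}   OUT={c@B2, f@B0}
  B2:   IN={c@B2, f@B0}   OUT={c@B2, f@B0}
  B3:   IN={c@B2, f@B0}   OUT={b@B3, c@B2, f@B3}

Merge at B3: IN[B3] = OUT[B2] = {c@B2, f@B0}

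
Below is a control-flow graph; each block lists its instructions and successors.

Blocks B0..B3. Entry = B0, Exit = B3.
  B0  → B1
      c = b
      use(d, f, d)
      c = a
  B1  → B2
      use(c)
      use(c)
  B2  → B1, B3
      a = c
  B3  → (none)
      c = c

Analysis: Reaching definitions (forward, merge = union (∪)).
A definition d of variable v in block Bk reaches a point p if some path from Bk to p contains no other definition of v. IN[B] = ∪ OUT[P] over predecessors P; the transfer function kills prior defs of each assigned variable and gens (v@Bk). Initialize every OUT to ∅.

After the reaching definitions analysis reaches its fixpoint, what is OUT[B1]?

Per-block solution:
  B0:   IN={}   OUT={c@B0}
  B1:   IN={a@B2, c@B0}   OUT={a@B2, c@B0}
  B2:   IN={a@B2, c@B0}   OUT={a@B2, c@B0}
  B3:   IN={a@B2, c@B0}   OUT={a@B2, c@B3}

Merge at B1: IN[B1] = OUT[B0] ⊔ OUT[B2] = {a@B2, c@B0}
Applying B1's transfer function to that IN value gives OUT[B1] (row B1 above).

Answer: {a@B2, c@B0}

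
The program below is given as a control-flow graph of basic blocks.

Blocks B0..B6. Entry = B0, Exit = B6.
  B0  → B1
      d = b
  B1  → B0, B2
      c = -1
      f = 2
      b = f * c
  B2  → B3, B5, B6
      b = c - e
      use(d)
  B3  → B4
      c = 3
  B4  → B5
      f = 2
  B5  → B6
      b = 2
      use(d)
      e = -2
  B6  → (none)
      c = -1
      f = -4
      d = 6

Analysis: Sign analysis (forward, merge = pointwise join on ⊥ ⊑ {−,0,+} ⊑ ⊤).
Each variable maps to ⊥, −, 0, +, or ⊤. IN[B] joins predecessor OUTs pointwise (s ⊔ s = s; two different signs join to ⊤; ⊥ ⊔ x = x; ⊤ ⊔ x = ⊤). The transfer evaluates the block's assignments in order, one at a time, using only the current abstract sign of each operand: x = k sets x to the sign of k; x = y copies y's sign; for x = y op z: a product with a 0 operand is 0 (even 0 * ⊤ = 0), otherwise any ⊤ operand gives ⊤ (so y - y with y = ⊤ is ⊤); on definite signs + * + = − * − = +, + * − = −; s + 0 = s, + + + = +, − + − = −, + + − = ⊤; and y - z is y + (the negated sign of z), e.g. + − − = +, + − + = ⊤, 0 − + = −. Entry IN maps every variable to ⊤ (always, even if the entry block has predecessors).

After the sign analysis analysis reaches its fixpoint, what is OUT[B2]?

Converged values:
  B0: | IN=(all ⊤) | OUT=(all ⊤)
  B1: | IN=(all ⊤) | OUT={b:-, c:-, f:+; rest ⊤}
  B2: | IN={b:-, c:-, f:+; rest ⊤} | OUT={c:-, f:+; rest ⊤}
  B3: | IN={c:-, f:+; rest ⊤} | OUT={c:+, f:+; rest ⊤}
  B4: | IN={c:+, f:+; rest ⊤} | OUT={c:+, f:+; rest ⊤}
  B5: | IN={f:+; rest ⊤} | OUT={b:+, e:-, f:+; rest ⊤}
  B6: | IN={f:+; rest ⊤} | OUT={c:-, d:+, f:-; rest ⊤}

Merge at B2: IN[B2] = OUT[B1] = {a: ⊤, b: -, c: -, d: ⊤, e: ⊤, f: +}
Applying B2's transfer function to that IN value gives OUT[B2] (row B2 above).

Answer: {a: ⊤, b: ⊤, c: -, d: ⊤, e: ⊤, f: +}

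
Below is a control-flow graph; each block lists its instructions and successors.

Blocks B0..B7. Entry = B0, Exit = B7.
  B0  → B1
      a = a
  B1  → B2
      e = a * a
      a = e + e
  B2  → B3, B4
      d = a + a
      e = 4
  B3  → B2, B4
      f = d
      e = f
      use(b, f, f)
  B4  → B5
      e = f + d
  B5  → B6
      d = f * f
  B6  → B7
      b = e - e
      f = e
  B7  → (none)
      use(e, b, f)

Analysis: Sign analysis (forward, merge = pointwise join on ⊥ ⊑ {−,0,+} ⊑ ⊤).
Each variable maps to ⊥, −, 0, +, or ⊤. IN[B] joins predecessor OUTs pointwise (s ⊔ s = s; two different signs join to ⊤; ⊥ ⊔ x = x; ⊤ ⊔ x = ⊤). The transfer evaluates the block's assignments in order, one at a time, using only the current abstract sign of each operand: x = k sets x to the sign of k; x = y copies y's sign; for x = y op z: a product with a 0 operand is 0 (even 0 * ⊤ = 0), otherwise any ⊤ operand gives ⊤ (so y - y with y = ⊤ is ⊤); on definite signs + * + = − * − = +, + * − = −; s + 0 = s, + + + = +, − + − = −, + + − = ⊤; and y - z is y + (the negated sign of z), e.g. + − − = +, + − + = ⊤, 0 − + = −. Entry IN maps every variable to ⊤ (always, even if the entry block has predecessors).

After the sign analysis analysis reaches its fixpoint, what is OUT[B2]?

Answer: {a: ⊤, b: ⊤, c: ⊤, d: ⊤, e: +, f: ⊤}

Derivation:
Converged values:
  B0:   IN=(all ⊤)   OUT=(all ⊤)
  B1:   IN=(all ⊤)   OUT=(all ⊤)
  B2:   IN=(all ⊤)   OUT={e:+; rest ⊤}
  B3:   IN={e:+; rest ⊤}   OUT=(all ⊤)
  B4:   IN=(all ⊤)   OUT=(all ⊤)
  B5:   IN=(all ⊤)   OUT=(all ⊤)
  B6:   IN=(all ⊤)   OUT=(all ⊤)
  B7:   IN=(all ⊤)   OUT=(all ⊤)

Merge at B2: IN[B2] = OUT[B1] ⊔ OUT[B3] = {a: ⊤, b: ⊤, c: ⊤, d: ⊤, e: ⊤, f: ⊤}
Applying B2's transfer function to that IN value gives OUT[B2] (row B2 above).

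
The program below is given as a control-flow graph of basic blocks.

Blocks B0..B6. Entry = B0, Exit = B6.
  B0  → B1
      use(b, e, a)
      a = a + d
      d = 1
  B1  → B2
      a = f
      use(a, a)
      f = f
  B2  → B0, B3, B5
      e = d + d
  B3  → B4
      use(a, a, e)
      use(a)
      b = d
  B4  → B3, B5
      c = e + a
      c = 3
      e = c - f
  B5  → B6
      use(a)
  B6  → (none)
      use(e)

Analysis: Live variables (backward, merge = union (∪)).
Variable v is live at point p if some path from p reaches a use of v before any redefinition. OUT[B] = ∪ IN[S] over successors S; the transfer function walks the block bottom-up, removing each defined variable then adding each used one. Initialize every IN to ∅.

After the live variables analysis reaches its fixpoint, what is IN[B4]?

Fixpoint table:
  B0:  IN={a, b, d, e, f}  OUT={b, d, f}
  B1:  IN={b, d, f}  OUT={a, b, d, f}
  B2:  IN={a, b, d, f}  OUT={a, b, d, e, f}
  B3:  IN={a, d, e, f}  OUT={a, d, e, f}
  B4:  IN={a, d, e, f}  OUT={a, d, e, f}
  B5:  IN={a, e}  OUT={e}
  B6:  IN={e}  OUT={}

Merge at B4: OUT[B4] = IN[B3] ⊔ IN[B5] = {a, d, e, f}
Applying B4's transfer function to that OUT value gives IN[B4] (row B4 above).

Answer: {a, d, e, f}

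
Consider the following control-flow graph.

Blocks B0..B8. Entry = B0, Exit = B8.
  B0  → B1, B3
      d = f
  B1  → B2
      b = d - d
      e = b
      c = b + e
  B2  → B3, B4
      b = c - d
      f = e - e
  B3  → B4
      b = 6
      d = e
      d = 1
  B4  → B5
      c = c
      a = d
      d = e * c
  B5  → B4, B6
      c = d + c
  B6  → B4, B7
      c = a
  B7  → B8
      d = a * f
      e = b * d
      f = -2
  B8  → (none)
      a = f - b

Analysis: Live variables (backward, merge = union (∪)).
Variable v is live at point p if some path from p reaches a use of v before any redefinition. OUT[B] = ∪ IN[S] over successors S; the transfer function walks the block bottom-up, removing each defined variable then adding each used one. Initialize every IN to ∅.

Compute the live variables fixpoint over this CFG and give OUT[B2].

Per-block solution:
  B0:  IN={c, e, f}  OUT={c, d, e, f}
  B1:  IN={d}  OUT={c, d, e}
  B2:  IN={c, d, e}  OUT={b, c, d, e, f}
  B3:  IN={c, e, f}  OUT={b, c, d, e, f}
  B4:  IN={b, c, d, e, f}  OUT={a, b, c, d, e, f}
  B5:  IN={a, b, c, d, e, f}  OUT={a, b, c, d, e, f}
  B6:  IN={a, b, d, e, f}  OUT={a, b, c, d, e, f}
  B7:  IN={a, b, f}  OUT={b, f}
  B8:  IN={b, f}  OUT={}

Merge at B2: OUT[B2] = IN[B3] ⊔ IN[B4] = {b, c, d, e, f}

Answer: {b, c, d, e, f}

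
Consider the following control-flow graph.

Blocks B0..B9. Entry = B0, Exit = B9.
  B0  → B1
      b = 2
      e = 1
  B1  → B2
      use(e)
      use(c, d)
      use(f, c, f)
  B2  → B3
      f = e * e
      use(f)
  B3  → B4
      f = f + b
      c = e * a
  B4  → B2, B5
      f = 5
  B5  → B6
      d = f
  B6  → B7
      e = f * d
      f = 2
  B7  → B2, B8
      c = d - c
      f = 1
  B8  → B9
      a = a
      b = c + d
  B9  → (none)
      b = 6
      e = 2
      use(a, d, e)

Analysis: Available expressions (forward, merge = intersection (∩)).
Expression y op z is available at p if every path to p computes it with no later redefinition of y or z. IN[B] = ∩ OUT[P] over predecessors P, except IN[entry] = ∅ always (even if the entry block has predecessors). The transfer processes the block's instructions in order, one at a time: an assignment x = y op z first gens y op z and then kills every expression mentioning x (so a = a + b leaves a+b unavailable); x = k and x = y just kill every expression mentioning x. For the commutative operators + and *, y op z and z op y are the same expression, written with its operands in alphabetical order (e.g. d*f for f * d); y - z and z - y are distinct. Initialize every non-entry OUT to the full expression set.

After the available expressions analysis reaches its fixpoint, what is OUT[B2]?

Per-block solution:
  B0: | IN={} | OUT={}
  B1: | IN={} | OUT={}
  B2: | IN={} | OUT={e*e}
  B3: | IN={e*e} | OUT={a*e, e*e}
  B4: | IN={a*e, e*e} | OUT={a*e, e*e}
  B5: | IN={a*e, e*e} | OUT={a*e, e*e}
  B6: | IN={a*e, e*e} | OUT={}
  B7: | IN={} | OUT={}
  B8: | IN={} | OUT={c+d}
  B9: | IN={c+d} | OUT={c+d}

Merge at B2: IN[B2] = OUT[B1] ∩ OUT[B4] ∩ OUT[B7] = {}
Applying B2's transfer function to that IN value gives OUT[B2] (row B2 above).

Answer: {e*e}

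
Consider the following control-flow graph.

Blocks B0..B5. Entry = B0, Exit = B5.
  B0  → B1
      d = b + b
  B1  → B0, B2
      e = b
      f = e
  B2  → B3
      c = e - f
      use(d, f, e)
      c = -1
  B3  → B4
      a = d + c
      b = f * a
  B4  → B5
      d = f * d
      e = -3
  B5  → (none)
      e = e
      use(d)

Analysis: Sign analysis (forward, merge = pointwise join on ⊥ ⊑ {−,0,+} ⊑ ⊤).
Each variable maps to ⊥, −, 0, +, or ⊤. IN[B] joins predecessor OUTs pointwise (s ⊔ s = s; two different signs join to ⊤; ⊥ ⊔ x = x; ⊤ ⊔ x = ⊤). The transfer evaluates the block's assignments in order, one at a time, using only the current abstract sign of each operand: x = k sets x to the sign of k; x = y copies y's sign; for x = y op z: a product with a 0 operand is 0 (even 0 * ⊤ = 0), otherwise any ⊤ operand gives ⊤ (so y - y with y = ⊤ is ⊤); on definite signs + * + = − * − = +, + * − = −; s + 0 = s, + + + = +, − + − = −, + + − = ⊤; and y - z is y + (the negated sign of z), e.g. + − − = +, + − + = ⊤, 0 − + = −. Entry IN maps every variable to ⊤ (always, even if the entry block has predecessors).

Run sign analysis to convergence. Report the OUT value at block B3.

Answer: {a: ⊤, b: ⊤, c: -, d: ⊤, e: ⊤, f: ⊤}

Working:
Per-block solution:
  B0:  IN=(all ⊤)  OUT=(all ⊤)
  B1:  IN=(all ⊤)  OUT=(all ⊤)
  B2:  IN=(all ⊤)  OUT={c:-; rest ⊤}
  B3:  IN={c:-; rest ⊤}  OUT={c:-; rest ⊤}
  B4:  IN={c:-; rest ⊤}  OUT={c:-, e:-; rest ⊤}
  B5:  IN={c:-, e:-; rest ⊤}  OUT={c:-, e:-; rest ⊤}

Merge at B3: IN[B3] = OUT[B2] = {a: ⊤, b: ⊤, c: -, d: ⊤, e: ⊤, f: ⊤}
Applying B3's transfer function to that IN value gives OUT[B3] (row B3 above).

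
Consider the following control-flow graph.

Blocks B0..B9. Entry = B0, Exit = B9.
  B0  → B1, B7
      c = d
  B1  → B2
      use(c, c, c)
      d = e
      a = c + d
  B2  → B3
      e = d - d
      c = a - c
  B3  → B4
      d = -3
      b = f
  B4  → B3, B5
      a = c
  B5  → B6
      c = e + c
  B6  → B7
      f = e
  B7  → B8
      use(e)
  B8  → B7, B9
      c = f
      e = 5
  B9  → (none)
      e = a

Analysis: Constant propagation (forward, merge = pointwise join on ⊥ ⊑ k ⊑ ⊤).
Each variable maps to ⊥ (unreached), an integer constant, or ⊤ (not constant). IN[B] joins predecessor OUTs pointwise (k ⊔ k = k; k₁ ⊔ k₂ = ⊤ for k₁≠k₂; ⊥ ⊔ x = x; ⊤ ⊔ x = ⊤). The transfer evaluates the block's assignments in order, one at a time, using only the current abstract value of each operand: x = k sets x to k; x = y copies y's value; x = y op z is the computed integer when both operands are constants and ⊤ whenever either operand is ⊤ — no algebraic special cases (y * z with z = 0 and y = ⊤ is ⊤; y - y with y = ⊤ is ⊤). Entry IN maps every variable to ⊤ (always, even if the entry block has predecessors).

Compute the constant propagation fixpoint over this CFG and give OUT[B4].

Fixpoint table:
  B0:  IN=(all ⊤)  OUT=(all ⊤)
  B1:  IN=(all ⊤)  OUT=(all ⊤)
  B2:  IN=(all ⊤)  OUT=(all ⊤)
  B3:  IN=(all ⊤)  OUT={d:-3; rest ⊤}
  B4:  IN={d:-3; rest ⊤}  OUT={d:-3; rest ⊤}
  B5:  IN={d:-3; rest ⊤}  OUT={d:-3; rest ⊤}
  B6:  IN={d:-3; rest ⊤}  OUT={d:-3; rest ⊤}
  B7:  IN=(all ⊤)  OUT=(all ⊤)
  B8:  IN=(all ⊤)  OUT={e:5; rest ⊤}
  B9:  IN={e:5; rest ⊤}  OUT=(all ⊤)

Merge at B4: IN[B4] = OUT[B3] = {a: ⊤, b: ⊤, c: ⊤, d: -3, e: ⊤, f: ⊤}
Applying B4's transfer function to that IN value gives OUT[B4] (row B4 above).

Answer: {a: ⊤, b: ⊤, c: ⊤, d: -3, e: ⊤, f: ⊤}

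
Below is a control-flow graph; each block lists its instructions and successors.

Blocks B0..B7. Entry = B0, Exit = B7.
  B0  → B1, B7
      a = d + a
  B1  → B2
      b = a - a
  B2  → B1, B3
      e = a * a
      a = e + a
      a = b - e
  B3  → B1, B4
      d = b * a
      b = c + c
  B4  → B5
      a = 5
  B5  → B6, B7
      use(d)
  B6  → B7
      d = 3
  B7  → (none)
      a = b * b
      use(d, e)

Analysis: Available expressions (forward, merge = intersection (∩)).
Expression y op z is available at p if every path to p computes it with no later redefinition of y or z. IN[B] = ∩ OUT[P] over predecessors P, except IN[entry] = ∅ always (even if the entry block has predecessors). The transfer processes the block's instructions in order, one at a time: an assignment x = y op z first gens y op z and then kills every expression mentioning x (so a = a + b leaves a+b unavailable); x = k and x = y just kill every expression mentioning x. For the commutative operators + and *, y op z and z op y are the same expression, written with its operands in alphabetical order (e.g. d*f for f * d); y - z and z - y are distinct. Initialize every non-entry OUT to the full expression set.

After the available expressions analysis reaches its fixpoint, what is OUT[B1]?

Answer: {a-a}

Trace:
Converged values:
  B0:   IN={}   OUT={}
  B1:   IN={}   OUT={a-a}
  B2:   IN={a-a}   OUT={b-e}
  B3:   IN={b-e}   OUT={c+c}
  B4:   IN={c+c}   OUT={c+c}
  B5:   IN={c+c}   OUT={c+c}
  B6:   IN={c+c}   OUT={c+c}
  B7:   IN={}   OUT={b*b}

Merge at B1: IN[B1] = OUT[B0] ∩ OUT[B2] ∩ OUT[B3] = {}
Applying B1's transfer function to that IN value gives OUT[B1] (row B1 above).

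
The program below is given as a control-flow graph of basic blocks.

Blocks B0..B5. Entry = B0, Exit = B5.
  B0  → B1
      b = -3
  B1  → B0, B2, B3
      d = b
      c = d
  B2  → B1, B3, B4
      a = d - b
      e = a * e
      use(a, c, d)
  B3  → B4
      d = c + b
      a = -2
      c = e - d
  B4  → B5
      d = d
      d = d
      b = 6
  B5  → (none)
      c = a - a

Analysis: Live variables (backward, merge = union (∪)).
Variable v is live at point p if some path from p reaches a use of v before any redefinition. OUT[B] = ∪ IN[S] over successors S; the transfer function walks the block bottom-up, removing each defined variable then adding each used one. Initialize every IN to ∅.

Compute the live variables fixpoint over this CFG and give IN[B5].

Fixpoint table:
  B0: | IN={e} | OUT={b, e}
  B1: | IN={b, e} | OUT={b, c, d, e}
  B2: | IN={b, c, d, e} | OUT={a, b, c, d, e}
  B3: | IN={b, c, e} | OUT={a, d}
  B4: | IN={a, d} | OUT={a}
  B5: | IN={a} | OUT={}

B5 is the boundary node: OUT[B5] = {}
Applying B5's transfer function to that OUT value gives IN[B5] (row B5 above).

Answer: {a}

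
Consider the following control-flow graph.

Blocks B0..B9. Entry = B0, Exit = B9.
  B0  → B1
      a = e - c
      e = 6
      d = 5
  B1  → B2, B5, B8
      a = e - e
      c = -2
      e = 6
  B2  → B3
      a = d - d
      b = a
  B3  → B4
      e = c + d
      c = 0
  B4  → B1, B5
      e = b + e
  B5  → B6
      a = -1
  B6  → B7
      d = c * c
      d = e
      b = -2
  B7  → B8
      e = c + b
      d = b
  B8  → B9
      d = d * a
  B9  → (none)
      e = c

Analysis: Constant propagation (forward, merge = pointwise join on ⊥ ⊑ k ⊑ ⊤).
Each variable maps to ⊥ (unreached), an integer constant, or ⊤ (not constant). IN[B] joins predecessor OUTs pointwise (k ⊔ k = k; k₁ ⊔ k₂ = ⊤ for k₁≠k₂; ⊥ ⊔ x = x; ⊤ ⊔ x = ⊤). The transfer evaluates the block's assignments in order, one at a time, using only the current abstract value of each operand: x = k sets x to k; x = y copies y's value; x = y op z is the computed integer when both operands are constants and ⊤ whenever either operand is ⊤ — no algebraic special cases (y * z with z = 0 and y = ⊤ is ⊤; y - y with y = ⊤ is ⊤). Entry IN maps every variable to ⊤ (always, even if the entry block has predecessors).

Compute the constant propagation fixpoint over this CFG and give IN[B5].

Answer: {a: ⊤, b: ⊤, c: ⊤, d: 5, e: ⊤, f: ⊤}

Trace:
Per-block solution:
  B0:   IN=(all ⊤)   OUT={d:5, e:6; rest ⊤}
  B1:   IN={d:5; rest ⊤}   OUT={c:-2, d:5, e:6; rest ⊤}
  B2:   IN={c:-2, d:5, e:6; rest ⊤}   OUT={a:0, b:0, c:-2, d:5, e:6; rest ⊤}
  B3:   IN={a:0, b:0, c:-2, d:5, e:6; rest ⊤}   OUT={a:0, b:0, c:0, d:5, e:3; rest ⊤}
  B4:   IN={a:0, b:0, c:0, d:5, e:3; rest ⊤}   OUT={a:0, b:0, c:0, d:5, e:3; rest ⊤}
  B5:   IN={d:5; rest ⊤}   OUT={a:-1, d:5; rest ⊤}
  B6:   IN={a:-1, d:5; rest ⊤}   OUT={a:-1, b:-2; rest ⊤}
  B7:   IN={a:-1, b:-2; rest ⊤}   OUT={a:-1, b:-2, d:-2; rest ⊤}
  B8:   IN=(all ⊤)   OUT=(all ⊤)
  B9:   IN=(all ⊤)   OUT=(all ⊤)

Merge at B5: IN[B5] = OUT[B1] ⊔ OUT[B4] = {a: ⊤, b: ⊤, c: ⊤, d: 5, e: ⊤, f: ⊤}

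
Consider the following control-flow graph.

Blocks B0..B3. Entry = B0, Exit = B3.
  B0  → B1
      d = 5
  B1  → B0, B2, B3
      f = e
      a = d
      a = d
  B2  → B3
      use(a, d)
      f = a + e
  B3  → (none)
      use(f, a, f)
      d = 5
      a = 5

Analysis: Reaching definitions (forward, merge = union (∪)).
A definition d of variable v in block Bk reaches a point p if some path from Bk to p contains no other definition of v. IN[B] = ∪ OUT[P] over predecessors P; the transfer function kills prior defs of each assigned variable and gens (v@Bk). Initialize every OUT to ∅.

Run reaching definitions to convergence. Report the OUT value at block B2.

Answer: {a@B1, d@B0, f@B2}

Trace:
Fixpoint table:
  B0:  IN={a@B1, d@B0, f@B1}  OUT={a@B1, d@B0, f@B1}
  B1:  IN={a@B1, d@B0, f@B1}  OUT={a@B1, d@B0, f@B1}
  B2:  IN={a@B1, d@B0, f@B1}  OUT={a@B1, d@B0, f@B2}
  B3:  IN={a@B1, d@B0, f@B1, f@B2}  OUT={a@B3, d@B3, f@B1, f@B2}

Merge at B2: IN[B2] = OUT[B1] = {a@B1, d@B0, f@B1}
Applying B2's transfer function to that IN value gives OUT[B2] (row B2 above).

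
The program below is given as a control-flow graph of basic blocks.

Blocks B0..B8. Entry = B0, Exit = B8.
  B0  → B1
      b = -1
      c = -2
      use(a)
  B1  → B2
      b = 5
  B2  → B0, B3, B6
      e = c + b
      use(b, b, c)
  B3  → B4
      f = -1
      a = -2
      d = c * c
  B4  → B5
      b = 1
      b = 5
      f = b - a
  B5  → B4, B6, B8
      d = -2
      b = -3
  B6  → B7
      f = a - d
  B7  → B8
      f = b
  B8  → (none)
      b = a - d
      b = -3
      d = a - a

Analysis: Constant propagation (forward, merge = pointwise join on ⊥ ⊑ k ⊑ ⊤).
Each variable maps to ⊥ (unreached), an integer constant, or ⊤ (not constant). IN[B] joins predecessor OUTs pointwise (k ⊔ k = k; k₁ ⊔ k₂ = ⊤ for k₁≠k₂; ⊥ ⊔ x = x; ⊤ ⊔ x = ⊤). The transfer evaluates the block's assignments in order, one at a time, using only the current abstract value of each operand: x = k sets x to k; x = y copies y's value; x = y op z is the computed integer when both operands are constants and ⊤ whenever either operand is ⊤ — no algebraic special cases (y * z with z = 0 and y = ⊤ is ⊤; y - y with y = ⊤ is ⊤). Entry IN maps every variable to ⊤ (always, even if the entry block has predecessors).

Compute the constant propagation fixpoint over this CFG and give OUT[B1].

Answer: {a: ⊤, b: 5, c: -2, d: ⊤, e: ⊤, f: ⊤}

Trace:
Per-block solution:
  B0:   IN=(all ⊤)   OUT={b:-1, c:-2; rest ⊤}
  B1:   IN={b:-1, c:-2; rest ⊤}   OUT={b:5, c:-2; rest ⊤}
  B2:   IN={b:5, c:-2; rest ⊤}   OUT={b:5, c:-2, e:3; rest ⊤}
  B3:   IN={b:5, c:-2, e:3; rest ⊤}   OUT={a:-2, b:5, c:-2, d:4, e:3, f:-1; rest ⊤}
  B4:   IN={a:-2, c:-2, e:3; rest ⊤}   OUT={a:-2, b:5, c:-2, e:3, f:7; rest ⊤}
  B5:   IN={a:-2, b:5, c:-2, e:3, f:7; rest ⊤}   OUT={a:-2, b:-3, c:-2, d:-2, e:3, f:7; rest ⊤}
  B6:   IN={c:-2, e:3; rest ⊤}   OUT={c:-2, e:3; rest ⊤}
  B7:   IN={c:-2, e:3; rest ⊤}   OUT={c:-2, e:3; rest ⊤}
  B8:   IN={c:-2, e:3; rest ⊤}   OUT={b:-3, c:-2, e:3; rest ⊤}

Merge at B1: IN[B1] = OUT[B0] = {a: ⊤, b: -1, c: -2, d: ⊤, e: ⊤, f: ⊤}
Applying B1's transfer function to that IN value gives OUT[B1] (row B1 above).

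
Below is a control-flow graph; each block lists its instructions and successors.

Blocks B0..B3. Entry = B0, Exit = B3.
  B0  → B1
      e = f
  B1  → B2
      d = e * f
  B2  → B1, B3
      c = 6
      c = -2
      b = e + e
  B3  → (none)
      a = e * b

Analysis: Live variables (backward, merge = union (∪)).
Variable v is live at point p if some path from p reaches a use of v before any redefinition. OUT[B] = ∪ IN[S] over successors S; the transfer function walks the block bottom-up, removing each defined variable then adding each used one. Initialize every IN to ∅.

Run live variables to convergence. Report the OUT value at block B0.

Fixpoint table:
  B0:   IN={f}   OUT={e, f}
  B1:   IN={e, f}   OUT={e, f}
  B2:   IN={e, f}   OUT={b, e, f}
  B3:   IN={b, e}   OUT={}

Merge at B0: OUT[B0] = IN[B1] = {e, f}

Answer: {e, f}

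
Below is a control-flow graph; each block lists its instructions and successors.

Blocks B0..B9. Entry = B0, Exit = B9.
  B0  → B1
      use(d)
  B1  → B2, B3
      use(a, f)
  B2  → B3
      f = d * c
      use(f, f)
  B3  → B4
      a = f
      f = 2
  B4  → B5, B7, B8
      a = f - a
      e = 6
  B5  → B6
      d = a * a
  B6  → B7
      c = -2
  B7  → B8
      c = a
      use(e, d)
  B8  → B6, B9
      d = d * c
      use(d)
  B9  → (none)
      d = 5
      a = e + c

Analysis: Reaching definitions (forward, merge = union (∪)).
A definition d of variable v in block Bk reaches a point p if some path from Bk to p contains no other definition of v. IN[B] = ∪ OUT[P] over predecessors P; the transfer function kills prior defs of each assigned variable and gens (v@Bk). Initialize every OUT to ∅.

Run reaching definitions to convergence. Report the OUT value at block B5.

Answer: {a@B4, d@B5, e@B4, f@B3}

Derivation:
Per-block solution:
  B0:  IN={}  OUT={}
  B1:  IN={}  OUT={}
  B2:  IN={}  OUT={f@B2}
  B3:  IN={f@B2}  OUT={a@B3, f@B3}
  B4:  IN={a@B3, f@B3}  OUT={a@B4, e@B4, f@B3}
  B5:  IN={a@B4, e@B4, f@B3}  OUT={a@B4, d@B5, e@B4, f@B3}
  B6:  IN={a@B4, c@B7, d@B5, d@B8, e@B4, f@B3}  OUT={a@B4, c@B6, d@B5, d@B8, e@B4, f@B3}
  B7:  IN={a@B4, c@B6, d@B5, d@B8, e@B4, f@B3}  OUT={a@B4, c@B7, d@B5, d@B8, e@B4, f@B3}
  B8:  IN={a@B4, c@B7, d@B5, d@B8, e@B4, f@B3}  OUT={a@B4, c@B7, d@B8, e@B4, f@B3}
  B9:  IN={a@B4, c@B7, d@B8, e@B4, f@B3}  OUT={a@B9, c@B7, d@B9, e@B4, f@B3}

Merge at B5: IN[B5] = OUT[B4] = {a@B4, e@B4, f@B3}
Applying B5's transfer function to that IN value gives OUT[B5] (row B5 above).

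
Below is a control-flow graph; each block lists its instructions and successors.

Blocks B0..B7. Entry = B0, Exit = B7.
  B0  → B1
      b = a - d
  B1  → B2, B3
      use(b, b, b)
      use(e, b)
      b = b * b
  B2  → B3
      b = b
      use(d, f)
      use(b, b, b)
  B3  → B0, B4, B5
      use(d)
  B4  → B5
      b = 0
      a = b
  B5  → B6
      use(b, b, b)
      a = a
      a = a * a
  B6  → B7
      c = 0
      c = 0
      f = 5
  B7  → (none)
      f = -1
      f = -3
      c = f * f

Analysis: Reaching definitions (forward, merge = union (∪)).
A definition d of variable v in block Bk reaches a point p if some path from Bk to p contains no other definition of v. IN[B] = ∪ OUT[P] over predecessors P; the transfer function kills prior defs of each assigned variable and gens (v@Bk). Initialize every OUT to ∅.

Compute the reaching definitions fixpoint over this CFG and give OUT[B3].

Answer: {b@B1, b@B2}

Working:
Converged values:
  B0:  IN={b@B1, b@B2}  OUT={b@B0}
  B1:  IN={b@B0}  OUT={b@B1}
  B2:  IN={b@B1}  OUT={b@B2}
  B3:  IN={b@B1, b@B2}  OUT={b@B1, b@B2}
  B4:  IN={b@B1, b@B2}  OUT={a@B4, b@B4}
  B5:  IN={a@B4, b@B1, b@B2, b@B4}  OUT={a@B5, b@B1, b@B2, b@B4}
  B6:  IN={a@B5, b@B1, b@B2, b@B4}  OUT={a@B5, b@B1, b@B2, b@B4, c@B6, f@B6}
  B7:  IN={a@B5, b@B1, b@B2, b@B4, c@B6, f@B6}  OUT={a@B5, b@B1, b@B2, b@B4, c@B7, f@B7}

Merge at B3: IN[B3] = OUT[B1] ⊔ OUT[B2] = {b@B1, b@B2}
Applying B3's transfer function to that IN value gives OUT[B3] (row B3 above).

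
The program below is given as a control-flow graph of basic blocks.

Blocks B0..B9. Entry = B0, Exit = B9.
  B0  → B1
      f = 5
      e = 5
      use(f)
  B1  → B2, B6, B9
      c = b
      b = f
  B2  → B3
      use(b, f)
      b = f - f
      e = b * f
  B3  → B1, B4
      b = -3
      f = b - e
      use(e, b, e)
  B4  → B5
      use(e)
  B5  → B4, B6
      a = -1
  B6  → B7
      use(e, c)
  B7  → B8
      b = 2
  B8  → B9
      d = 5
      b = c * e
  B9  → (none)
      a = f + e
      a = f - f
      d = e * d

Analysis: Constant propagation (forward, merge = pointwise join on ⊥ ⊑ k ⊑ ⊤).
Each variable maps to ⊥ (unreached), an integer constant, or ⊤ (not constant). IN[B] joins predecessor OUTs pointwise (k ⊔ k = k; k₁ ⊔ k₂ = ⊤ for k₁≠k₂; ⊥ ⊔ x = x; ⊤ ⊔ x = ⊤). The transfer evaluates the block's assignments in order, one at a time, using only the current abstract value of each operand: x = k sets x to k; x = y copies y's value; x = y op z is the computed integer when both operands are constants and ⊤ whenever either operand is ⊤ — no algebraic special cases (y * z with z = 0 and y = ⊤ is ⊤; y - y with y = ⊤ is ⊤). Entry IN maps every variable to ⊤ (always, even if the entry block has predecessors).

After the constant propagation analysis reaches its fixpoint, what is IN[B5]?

Converged values:
  B0: | IN=(all ⊤) | OUT={e:5, f:5; rest ⊤}
  B1: | IN=(all ⊤) | OUT=(all ⊤)
  B2: | IN=(all ⊤) | OUT=(all ⊤)
  B3: | IN=(all ⊤) | OUT={b:-3; rest ⊤}
  B4: | IN={b:-3; rest ⊤} | OUT={b:-3; rest ⊤}
  B5: | IN={b:-3; rest ⊤} | OUT={a:-1, b:-3; rest ⊤}
  B6: | IN=(all ⊤) | OUT=(all ⊤)
  B7: | IN=(all ⊤) | OUT={b:2; rest ⊤}
  B8: | IN={b:2; rest ⊤} | OUT={d:5; rest ⊤}
  B9: | IN=(all ⊤) | OUT=(all ⊤)

Merge at B5: IN[B5] = OUT[B4] = {a: ⊤, b: -3, c: ⊤, d: ⊤, e: ⊤, f: ⊤}

Answer: {a: ⊤, b: -3, c: ⊤, d: ⊤, e: ⊤, f: ⊤}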